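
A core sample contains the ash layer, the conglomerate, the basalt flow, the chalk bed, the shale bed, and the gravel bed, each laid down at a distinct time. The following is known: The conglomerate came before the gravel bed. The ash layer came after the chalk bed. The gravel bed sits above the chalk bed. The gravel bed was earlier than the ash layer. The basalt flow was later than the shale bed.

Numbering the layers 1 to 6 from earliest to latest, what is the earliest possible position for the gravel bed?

3

The chalk bed and the conglomerate must both come before the gravel bed — 2 forced predecessors.
Nothing else is forced ahead of the gravel bed, so its earliest slot is position 2 + 1 = 3.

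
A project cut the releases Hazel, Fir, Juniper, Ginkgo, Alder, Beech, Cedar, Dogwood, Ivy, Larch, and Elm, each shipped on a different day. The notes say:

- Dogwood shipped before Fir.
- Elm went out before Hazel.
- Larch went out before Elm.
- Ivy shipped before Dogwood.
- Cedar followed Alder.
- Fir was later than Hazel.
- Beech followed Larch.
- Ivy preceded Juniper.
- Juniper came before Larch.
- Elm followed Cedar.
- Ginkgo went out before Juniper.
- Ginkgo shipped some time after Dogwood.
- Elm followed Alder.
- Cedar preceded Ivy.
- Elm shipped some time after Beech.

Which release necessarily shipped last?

Fir

Every other release has a chain of constraints placing it before Fir, so Fir is last.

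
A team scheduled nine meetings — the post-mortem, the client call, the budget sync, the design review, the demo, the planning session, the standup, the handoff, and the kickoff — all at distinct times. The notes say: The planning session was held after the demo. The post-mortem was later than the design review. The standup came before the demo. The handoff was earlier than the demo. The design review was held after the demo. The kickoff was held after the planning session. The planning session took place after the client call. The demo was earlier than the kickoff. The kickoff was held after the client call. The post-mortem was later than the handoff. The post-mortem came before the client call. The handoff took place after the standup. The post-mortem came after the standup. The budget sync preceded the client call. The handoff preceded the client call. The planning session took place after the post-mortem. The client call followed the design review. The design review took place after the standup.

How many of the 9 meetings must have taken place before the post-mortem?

Directly stated before the post-mortem: the design review, the handoff, and the standup.
The demo reaches the post-mortem via the demo → the design review → the post-mortem.
That's the demo, the design review, the handoff, and the standup — 4 in all.

4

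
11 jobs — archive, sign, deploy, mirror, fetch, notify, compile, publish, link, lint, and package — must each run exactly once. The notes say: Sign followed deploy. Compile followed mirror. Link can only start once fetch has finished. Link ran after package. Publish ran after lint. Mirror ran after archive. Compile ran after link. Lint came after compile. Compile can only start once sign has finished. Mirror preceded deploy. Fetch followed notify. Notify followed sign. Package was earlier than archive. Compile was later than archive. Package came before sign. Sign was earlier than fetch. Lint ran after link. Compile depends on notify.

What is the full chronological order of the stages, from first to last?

package, archive, mirror, deploy, sign, notify, fetch, link, compile, lint, publish

The constraints fix every adjacent pair, so only one ordering works:
package → archive → mirror → deploy → sign → notify → fetch → link → compile → lint → publish.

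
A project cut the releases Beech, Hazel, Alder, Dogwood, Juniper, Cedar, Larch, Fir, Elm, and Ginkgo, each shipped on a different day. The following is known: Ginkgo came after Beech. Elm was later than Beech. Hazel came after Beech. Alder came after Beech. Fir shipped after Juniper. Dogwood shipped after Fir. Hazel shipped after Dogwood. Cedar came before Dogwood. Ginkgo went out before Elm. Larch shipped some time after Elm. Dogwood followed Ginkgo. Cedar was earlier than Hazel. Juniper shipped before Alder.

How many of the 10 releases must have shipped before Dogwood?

5

Directly stated before Dogwood: Cedar, Fir, and Ginkgo.
Beech reaches Dogwood via Beech → Ginkgo → Dogwood.
Juniper reaches Dogwood via Juniper → Fir → Dogwood.
That's Beech, Cedar, Fir, Ginkgo, and Juniper — 5 in all.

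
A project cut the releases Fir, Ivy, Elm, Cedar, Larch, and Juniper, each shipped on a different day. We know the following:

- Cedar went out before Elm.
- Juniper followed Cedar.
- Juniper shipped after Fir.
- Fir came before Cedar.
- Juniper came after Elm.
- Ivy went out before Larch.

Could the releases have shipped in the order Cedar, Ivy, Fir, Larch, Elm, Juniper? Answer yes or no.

The constraints require Fir before Cedar, but in the proposed sequence Cedar appears ahead of Fir. That one violation is enough.

no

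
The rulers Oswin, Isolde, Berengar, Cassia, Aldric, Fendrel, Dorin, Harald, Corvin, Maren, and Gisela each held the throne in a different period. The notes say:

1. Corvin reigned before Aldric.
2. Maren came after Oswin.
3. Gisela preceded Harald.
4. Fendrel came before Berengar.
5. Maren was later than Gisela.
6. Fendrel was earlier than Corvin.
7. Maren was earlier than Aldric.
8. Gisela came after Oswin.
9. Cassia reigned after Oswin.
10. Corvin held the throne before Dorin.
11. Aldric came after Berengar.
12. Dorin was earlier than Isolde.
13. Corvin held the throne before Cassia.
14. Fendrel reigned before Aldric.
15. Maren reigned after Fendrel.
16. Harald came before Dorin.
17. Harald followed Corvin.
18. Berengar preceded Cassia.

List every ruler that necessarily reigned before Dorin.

Directly stated before Dorin: Corvin and Harald.
Fendrel reaches Dorin via Fendrel → Corvin → Dorin.
Gisela reaches Dorin via Gisela → Harald → Dorin.
Oswin reaches Dorin via Oswin → Gisela → Harald → Dorin.
No chain forces Isolde (or any of the others) ahead of Dorin.

Corvin, Fendrel, Gisela, Harald, Oswin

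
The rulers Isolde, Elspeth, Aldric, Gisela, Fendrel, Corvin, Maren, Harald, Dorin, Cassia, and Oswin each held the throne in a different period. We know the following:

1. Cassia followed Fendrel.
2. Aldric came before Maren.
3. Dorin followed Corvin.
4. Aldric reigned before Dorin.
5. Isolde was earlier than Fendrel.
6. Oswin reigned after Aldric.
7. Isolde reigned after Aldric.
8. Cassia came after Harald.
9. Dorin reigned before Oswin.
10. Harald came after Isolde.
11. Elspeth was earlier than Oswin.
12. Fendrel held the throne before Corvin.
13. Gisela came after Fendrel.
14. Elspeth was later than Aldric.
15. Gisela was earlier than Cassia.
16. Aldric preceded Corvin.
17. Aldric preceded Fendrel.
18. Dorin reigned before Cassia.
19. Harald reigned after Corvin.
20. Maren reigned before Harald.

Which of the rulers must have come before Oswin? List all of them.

Aldric, Corvin, Dorin, Elspeth, Fendrel, Isolde

Directly stated before Oswin: Aldric, Dorin, and Elspeth.
Corvin reaches Oswin via Corvin → Dorin → Oswin.
Fendrel reaches Oswin via Fendrel → Corvin → Dorin → Oswin.
Isolde reaches Oswin via Isolde → Fendrel → Corvin → Dorin → Oswin.
No chain forces Gisela (or any of the others) ahead of Oswin.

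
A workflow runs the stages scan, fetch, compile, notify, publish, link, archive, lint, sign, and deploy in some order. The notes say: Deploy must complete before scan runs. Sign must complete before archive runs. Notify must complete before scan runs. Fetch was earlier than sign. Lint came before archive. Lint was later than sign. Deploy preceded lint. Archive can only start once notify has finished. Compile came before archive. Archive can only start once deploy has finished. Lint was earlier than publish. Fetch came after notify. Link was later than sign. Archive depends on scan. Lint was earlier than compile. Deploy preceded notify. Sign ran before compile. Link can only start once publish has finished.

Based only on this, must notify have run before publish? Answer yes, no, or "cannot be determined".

Chain the constraints: notify → fetch → sign → lint → publish. Each link is directly stated, so notify comes before publish.

yes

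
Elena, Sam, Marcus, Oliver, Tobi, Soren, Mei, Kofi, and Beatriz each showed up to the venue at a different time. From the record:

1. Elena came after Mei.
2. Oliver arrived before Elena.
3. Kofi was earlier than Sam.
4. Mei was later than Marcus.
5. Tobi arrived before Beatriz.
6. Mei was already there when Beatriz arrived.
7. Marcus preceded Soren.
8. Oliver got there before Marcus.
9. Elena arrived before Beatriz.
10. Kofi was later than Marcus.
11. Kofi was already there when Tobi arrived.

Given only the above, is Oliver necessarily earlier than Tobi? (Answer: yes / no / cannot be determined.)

Chain the constraints: Oliver → Marcus → Kofi → Tobi. Each link is directly stated, so Oliver comes before Tobi.

yes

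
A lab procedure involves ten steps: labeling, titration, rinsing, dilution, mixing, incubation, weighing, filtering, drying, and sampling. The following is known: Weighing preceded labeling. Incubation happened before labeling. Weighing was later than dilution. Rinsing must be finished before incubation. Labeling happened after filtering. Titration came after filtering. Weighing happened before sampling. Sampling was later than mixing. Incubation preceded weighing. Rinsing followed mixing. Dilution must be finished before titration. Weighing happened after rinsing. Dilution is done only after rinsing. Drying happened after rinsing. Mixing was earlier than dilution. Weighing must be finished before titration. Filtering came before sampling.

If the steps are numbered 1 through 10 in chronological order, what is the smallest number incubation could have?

3

Mixing and rinsing must both come before incubation — 2 forced predecessors.
Nothing else is forced ahead of incubation, so its earliest slot is position 2 + 1 = 3.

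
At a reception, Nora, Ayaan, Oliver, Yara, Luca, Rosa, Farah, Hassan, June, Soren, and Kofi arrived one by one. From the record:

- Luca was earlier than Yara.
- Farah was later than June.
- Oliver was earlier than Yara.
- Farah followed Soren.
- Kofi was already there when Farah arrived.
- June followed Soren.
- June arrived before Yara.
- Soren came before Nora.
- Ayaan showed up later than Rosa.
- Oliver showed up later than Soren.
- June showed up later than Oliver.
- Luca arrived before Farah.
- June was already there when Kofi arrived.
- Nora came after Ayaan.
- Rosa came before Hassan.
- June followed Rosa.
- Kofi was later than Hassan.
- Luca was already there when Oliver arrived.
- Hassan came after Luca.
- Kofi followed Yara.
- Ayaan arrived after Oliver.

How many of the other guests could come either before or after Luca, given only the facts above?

Forced after Luca: Ayaan, Farah, Hassan, June, Kofi, Nora, Oliver, and Yara.
That leaves Rosa and Soren with no forced order relative to Luca — 2.

2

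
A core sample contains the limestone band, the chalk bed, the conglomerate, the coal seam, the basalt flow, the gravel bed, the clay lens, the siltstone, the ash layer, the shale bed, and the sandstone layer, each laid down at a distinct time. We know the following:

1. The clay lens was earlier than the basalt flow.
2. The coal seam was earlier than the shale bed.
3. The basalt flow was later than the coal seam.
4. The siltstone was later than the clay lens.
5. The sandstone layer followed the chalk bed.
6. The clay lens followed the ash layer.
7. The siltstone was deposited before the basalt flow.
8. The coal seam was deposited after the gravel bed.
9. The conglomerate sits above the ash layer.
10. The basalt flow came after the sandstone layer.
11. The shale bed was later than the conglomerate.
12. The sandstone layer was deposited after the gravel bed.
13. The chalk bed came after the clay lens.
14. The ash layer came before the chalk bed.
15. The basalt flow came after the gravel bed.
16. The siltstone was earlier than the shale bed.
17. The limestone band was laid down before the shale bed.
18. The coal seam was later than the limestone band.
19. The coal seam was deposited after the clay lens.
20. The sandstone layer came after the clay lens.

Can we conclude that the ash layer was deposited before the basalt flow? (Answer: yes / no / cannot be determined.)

yes

Chain the constraints: the ash layer → the clay lens → the basalt flow. Each link is directly stated, so the ash layer comes before the basalt flow.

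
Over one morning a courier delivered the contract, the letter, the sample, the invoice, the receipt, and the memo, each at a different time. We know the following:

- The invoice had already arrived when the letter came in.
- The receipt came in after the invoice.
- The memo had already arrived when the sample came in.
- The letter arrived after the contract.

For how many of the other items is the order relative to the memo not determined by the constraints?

Forced after the memo: the sample.
That leaves the contract, the invoice, the letter, and the receipt with no forced order relative to the memo — 4.

4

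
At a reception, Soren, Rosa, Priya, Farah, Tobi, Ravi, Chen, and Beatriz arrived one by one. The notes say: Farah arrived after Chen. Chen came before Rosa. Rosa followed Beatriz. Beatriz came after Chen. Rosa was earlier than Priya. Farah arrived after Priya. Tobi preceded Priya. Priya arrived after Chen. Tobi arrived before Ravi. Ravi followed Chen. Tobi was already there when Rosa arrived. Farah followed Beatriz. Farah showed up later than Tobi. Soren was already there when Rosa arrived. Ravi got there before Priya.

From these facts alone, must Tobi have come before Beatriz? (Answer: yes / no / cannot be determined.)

No chain of stated constraints runs from Tobi to Beatriz, and none runs from Beatriz to Tobi either.
So the relative order of Tobi and Beatriz is not fixed by the given facts.

cannot be determined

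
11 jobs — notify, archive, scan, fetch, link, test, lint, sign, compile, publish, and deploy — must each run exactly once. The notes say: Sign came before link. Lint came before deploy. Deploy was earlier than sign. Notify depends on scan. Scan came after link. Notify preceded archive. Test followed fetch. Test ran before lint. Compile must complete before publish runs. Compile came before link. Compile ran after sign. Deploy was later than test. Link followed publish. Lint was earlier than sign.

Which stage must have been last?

Every other stage has a chain of constraints placing it before archive, so archive is last.

archive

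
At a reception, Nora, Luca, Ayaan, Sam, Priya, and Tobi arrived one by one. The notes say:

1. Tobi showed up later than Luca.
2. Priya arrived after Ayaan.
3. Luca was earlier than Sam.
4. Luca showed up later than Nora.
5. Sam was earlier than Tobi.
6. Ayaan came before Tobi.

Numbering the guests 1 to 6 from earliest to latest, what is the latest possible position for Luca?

4

Luca must come before Sam and Tobi — 2 guests forced after them.
Everything else can be placed before Luca in some valid order, so Luca can sit as late as position 6 − 2 = 4.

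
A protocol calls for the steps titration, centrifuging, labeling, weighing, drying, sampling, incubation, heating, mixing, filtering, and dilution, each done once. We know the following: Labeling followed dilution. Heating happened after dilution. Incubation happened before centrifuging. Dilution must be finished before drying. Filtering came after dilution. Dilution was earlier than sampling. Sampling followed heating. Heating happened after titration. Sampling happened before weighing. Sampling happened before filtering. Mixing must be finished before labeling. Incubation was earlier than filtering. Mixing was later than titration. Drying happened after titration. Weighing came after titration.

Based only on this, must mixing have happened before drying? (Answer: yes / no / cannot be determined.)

No chain of stated constraints runs from mixing to drying, and none runs from drying to mixing either.
So the relative order of mixing and drying is not fixed by the given facts.

cannot be determined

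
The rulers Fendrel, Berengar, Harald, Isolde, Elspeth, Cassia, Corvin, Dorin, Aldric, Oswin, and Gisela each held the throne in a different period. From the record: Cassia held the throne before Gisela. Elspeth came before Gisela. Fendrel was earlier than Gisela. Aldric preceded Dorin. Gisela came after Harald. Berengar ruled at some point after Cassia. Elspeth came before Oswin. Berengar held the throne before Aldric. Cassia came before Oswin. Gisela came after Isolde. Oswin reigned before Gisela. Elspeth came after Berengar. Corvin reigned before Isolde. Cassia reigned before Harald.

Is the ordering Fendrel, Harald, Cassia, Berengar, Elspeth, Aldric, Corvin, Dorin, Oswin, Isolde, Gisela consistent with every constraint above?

The constraints require Cassia before Harald, but in the proposed sequence Harald appears ahead of Cassia. That one violation is enough.

no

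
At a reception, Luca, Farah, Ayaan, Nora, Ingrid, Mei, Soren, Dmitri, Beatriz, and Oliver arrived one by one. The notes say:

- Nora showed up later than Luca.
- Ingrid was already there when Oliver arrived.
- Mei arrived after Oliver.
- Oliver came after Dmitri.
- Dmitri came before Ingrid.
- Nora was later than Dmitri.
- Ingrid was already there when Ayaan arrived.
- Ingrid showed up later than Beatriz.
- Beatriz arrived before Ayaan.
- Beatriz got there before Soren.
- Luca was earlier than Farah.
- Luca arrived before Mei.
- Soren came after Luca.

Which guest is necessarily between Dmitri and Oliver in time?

Tracing the constraints gives Dmitri → Ingrid → Oliver, so Ingrid sits after Dmitri and before Oliver.
No other guest is forced both after Dmitri and before Oliver.

Ingrid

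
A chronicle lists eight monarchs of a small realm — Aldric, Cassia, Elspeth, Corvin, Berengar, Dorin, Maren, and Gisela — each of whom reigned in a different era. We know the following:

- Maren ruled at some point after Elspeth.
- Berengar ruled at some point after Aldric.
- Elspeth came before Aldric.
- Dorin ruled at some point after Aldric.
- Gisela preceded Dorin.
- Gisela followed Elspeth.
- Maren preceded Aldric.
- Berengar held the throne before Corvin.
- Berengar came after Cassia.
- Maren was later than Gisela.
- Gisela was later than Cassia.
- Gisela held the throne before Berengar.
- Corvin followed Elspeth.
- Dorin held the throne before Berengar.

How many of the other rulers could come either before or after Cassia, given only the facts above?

Forced after Cassia: Aldric, Berengar, Corvin, Dorin, Gisela, and Maren.
That leaves Elspeth with no forced order relative to Cassia — 1.

1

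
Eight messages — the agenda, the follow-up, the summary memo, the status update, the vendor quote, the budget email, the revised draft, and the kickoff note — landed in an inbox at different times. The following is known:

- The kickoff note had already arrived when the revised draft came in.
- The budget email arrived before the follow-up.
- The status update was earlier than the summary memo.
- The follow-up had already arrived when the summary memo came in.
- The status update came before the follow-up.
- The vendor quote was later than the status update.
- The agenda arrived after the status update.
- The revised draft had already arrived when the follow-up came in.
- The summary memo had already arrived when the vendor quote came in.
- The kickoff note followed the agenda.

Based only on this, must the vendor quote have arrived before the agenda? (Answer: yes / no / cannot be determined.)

Tracing the constraints gives the agenda → the kickoff note → the revised draft → the follow-up → the summary memo → the vendor quote, so the agenda must come before the vendor quote.
That means the vendor quote cannot be before the agenda.

no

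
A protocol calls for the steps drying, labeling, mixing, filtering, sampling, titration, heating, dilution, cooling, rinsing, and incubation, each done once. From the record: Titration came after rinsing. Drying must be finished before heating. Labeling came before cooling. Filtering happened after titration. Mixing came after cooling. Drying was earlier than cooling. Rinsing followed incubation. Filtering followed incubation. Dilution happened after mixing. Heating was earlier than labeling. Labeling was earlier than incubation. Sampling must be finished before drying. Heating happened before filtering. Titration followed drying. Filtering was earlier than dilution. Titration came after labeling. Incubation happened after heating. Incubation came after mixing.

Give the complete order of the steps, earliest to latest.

The constraints fix every adjacent pair, so only one ordering works:
sampling → drying → heating → labeling → cooling → mixing → incubation → rinsing → titration → filtering → dilution.

sampling, drying, heating, labeling, cooling, mixing, incubation, rinsing, titration, filtering, dilution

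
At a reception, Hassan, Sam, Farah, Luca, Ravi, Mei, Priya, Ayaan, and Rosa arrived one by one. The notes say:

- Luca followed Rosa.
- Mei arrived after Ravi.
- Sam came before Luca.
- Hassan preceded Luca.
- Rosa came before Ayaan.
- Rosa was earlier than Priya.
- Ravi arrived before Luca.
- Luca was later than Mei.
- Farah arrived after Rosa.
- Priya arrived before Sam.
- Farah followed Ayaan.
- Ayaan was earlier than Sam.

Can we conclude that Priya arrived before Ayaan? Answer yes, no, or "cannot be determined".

No chain of stated constraints runs from Priya to Ayaan, and none runs from Ayaan to Priya either.
So the relative order of Priya and Ayaan is not fixed by the given facts.

cannot be determined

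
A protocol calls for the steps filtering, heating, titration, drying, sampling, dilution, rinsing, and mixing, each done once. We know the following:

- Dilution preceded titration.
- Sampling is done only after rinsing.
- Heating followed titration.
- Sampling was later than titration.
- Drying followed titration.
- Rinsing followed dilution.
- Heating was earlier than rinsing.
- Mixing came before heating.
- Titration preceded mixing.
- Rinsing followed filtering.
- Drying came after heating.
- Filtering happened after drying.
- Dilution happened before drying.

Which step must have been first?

dilution

Dilution has a chain of constraints placing it before every other step, so dilution must be first.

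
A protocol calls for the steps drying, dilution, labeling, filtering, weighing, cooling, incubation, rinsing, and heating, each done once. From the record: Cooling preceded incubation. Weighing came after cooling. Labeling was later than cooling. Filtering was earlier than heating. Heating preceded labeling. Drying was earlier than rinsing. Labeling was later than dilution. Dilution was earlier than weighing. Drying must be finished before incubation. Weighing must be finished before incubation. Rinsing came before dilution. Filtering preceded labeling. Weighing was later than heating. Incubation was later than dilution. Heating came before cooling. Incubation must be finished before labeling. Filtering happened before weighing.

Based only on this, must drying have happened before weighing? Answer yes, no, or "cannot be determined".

Chain the constraints: drying → rinsing → dilution → weighing. Each link is directly stated, so drying comes before weighing.

yes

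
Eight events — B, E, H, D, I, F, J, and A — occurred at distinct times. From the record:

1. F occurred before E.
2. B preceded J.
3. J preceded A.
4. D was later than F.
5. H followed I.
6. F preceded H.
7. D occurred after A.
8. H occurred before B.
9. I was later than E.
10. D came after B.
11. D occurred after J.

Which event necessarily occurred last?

Every other event has a chain of constraints placing it before D, so D is last.

D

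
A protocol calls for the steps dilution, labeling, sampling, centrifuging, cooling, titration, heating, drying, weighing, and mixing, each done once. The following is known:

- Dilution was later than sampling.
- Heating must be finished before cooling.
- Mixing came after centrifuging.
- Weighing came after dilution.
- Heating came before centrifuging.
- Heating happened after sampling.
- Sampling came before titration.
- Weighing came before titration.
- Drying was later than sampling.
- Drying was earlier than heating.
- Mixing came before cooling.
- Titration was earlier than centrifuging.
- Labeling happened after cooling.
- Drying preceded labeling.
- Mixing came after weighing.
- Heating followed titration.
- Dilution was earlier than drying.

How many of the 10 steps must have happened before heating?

5

Directly stated before heating: drying, sampling, and titration.
Dilution reaches heating via dilution → drying → heating.
Weighing reaches heating via weighing → titration → heating.
No chain forces labeling (or any of the others) ahead of heating.
That's dilution, drying, sampling, titration, and weighing — 5 in all.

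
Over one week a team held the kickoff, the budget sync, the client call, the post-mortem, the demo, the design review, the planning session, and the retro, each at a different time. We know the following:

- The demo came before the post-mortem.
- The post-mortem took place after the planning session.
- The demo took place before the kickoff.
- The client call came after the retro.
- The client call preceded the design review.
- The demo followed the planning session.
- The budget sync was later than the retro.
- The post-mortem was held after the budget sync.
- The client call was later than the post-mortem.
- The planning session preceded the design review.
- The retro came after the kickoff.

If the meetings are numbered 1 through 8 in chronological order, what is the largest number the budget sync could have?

The budget sync must come before the client call, the design review, and the post-mortem — 3 meetings forced after it.
Everything else can be placed before the budget sync in some valid order, so the budget sync can sit as late as position 8 − 3 = 5.

5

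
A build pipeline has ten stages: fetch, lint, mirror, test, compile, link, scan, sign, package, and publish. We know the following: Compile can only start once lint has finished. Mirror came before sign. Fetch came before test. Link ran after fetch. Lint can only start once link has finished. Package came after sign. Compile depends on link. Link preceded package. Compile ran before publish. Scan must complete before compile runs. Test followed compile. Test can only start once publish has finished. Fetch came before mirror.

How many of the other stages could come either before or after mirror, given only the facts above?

6

Forced before mirror: fetch; forced after mirror: package and sign.
That leaves compile, link, lint, publish, scan, and test with no forced order relative to mirror — 6.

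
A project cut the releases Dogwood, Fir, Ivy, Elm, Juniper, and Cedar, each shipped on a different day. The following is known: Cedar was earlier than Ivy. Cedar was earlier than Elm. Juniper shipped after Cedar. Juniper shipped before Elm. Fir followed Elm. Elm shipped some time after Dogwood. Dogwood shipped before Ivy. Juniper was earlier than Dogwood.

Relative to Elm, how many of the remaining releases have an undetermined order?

1

Forced before Elm: Cedar, Dogwood, and Juniper; forced after Elm: Fir.
That leaves Ivy with no forced order relative to Elm — 1.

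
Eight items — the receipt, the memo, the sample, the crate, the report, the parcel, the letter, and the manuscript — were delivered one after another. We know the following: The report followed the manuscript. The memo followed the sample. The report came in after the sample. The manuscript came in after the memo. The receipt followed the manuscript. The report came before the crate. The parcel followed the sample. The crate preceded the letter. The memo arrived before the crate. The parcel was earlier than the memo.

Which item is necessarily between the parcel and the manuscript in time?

the memo

Tracing the constraints gives the parcel → the memo → the manuscript, so the memo sits after the parcel and before the manuscript.
No other item is forced both after the parcel and before the manuscript.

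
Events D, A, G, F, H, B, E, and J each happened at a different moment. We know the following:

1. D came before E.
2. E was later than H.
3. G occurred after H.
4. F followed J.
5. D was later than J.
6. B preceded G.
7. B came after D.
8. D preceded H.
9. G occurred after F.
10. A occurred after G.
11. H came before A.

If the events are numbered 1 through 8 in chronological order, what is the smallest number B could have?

D and J must both come before B — 2 forced predecessors.
Nothing else is forced ahead of B, so its earliest slot is position 2 + 1 = 3.

3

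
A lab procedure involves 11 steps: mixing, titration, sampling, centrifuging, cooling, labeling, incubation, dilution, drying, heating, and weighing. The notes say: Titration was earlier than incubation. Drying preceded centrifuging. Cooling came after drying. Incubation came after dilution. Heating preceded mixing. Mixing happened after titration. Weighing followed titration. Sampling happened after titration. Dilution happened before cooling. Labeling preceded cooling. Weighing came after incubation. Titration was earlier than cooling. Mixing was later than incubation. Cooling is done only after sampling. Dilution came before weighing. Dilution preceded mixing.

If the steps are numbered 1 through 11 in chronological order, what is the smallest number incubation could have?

3

Dilution and titration must both come before incubation — 2 forced predecessors.
Nothing else is forced ahead of incubation, so its earliest slot is position 2 + 1 = 3.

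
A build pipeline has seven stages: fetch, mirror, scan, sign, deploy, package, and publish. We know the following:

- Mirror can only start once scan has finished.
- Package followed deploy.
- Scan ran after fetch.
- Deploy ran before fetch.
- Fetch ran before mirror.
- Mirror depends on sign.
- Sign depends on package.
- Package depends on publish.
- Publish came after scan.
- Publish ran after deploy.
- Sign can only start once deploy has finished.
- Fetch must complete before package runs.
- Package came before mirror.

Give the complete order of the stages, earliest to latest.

The constraints fix every adjacent pair, so only one ordering works:
deploy → fetch → scan → publish → package → sign → mirror.

deploy, fetch, scan, publish, package, sign, mirror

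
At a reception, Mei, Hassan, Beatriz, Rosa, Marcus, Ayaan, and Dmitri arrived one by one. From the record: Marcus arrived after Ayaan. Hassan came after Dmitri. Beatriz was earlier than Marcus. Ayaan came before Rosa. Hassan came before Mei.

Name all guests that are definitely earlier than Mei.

Directly stated before Mei: Hassan.
Dmitri reaches Mei via Dmitri → Hassan → Mei.

Dmitri, Hassan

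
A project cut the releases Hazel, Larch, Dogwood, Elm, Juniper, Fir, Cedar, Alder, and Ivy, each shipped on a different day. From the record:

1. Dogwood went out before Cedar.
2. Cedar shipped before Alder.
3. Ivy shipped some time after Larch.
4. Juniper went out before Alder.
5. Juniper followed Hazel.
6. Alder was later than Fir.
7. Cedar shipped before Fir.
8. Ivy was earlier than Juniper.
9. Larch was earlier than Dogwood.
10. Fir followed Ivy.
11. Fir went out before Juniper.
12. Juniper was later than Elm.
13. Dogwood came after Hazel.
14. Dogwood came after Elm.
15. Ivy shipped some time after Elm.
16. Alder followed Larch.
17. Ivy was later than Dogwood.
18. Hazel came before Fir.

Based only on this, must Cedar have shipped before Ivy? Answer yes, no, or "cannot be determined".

No chain of stated constraints runs from Cedar to Ivy, and none runs from Ivy to Cedar either.
So the relative order of Cedar and Ivy is not fixed by the given facts.

cannot be determined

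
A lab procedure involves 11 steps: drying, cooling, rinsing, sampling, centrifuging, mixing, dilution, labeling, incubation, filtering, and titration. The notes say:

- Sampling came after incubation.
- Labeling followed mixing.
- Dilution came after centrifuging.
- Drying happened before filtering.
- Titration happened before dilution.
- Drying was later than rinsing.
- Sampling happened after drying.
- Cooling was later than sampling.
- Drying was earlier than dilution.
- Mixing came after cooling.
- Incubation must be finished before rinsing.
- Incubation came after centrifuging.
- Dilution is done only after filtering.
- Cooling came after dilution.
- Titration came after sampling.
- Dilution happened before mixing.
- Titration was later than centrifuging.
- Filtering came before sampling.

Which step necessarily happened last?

labeling

Every other step has a chain of constraints placing it before labeling, so labeling is last.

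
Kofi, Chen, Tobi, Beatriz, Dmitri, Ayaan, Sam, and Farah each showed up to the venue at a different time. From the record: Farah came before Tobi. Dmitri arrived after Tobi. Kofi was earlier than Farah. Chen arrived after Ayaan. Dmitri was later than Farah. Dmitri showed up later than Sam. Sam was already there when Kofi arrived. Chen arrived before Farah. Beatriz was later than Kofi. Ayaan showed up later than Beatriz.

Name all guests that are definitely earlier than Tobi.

Directly stated before Tobi: Farah.
Ayaan reaches Tobi via Ayaan → Chen → Farah → Tobi.
Beatriz reaches Tobi via Beatriz → Ayaan → Chen → Farah → Tobi.
Chen reaches Tobi via Chen → Farah → Tobi.
Likewise Kofi and Sam each reach Tobi by chaining the stated constraints.

Ayaan, Beatriz, Chen, Farah, Kofi, Sam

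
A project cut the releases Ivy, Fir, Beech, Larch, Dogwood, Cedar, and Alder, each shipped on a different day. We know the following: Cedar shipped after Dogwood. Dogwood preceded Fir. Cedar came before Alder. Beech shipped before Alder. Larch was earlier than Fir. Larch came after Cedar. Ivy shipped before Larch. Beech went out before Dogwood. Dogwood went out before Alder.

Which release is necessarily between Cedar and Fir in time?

Larch

Tracing the constraints gives Cedar → Larch → Fir, so Larch sits after Cedar and before Fir.
No other release is forced both after Cedar and before Fir.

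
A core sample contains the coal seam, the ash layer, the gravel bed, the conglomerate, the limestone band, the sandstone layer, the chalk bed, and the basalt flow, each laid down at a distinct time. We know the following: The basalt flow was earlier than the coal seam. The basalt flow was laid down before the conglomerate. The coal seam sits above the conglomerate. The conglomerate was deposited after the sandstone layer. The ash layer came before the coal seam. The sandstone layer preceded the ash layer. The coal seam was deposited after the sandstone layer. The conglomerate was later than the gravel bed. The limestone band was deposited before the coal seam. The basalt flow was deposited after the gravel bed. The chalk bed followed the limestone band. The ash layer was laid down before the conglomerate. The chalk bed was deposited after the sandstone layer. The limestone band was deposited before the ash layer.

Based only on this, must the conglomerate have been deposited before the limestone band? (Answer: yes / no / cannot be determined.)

no

Tracing the constraints gives the limestone band → the ash layer → the conglomerate, so the limestone band must come before the conglomerate.
That means the conglomerate cannot be before the limestone band.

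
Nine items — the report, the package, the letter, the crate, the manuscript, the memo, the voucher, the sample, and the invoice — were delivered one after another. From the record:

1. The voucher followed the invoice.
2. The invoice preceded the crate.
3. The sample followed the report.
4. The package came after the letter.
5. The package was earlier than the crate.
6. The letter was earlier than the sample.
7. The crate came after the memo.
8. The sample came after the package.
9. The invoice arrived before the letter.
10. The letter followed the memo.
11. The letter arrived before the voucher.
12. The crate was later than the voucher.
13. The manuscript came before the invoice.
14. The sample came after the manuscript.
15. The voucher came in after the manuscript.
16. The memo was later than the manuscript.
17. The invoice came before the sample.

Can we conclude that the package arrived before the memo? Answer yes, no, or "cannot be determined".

Tracing the constraints gives the memo → the letter → the package, so the memo must come before the package.
That means the package cannot be before the memo.

no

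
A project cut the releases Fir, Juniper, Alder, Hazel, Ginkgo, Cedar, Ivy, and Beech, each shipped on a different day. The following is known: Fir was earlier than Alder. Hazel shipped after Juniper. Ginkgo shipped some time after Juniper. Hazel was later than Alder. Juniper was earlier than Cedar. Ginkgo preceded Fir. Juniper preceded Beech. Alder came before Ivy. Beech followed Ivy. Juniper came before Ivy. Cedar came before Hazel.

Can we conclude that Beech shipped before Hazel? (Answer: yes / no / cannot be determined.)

No chain of stated constraints runs from Beech to Hazel, and none runs from Hazel to Beech either.
So the relative order of Beech and Hazel is not fixed by the given facts.

cannot be determined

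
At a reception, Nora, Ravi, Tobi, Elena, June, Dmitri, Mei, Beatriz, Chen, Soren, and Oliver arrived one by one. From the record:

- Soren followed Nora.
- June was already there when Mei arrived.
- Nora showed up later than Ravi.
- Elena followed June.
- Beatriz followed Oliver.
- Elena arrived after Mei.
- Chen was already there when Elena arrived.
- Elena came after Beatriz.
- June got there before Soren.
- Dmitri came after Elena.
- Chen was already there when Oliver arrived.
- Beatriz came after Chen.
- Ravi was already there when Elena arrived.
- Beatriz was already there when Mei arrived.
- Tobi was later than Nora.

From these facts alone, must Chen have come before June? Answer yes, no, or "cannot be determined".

No chain of stated constraints runs from Chen to June, and none runs from June to Chen either.
So the relative order of Chen and June is not fixed by the given facts.

cannot be determined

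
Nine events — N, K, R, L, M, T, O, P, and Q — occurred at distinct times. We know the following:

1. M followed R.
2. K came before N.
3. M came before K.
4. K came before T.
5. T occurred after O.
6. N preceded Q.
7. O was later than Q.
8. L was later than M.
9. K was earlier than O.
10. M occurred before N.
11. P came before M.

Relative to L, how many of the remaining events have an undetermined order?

Forced before L: M, P, and R.
That leaves K, N, O, Q, and T with no forced order relative to L — 5.

5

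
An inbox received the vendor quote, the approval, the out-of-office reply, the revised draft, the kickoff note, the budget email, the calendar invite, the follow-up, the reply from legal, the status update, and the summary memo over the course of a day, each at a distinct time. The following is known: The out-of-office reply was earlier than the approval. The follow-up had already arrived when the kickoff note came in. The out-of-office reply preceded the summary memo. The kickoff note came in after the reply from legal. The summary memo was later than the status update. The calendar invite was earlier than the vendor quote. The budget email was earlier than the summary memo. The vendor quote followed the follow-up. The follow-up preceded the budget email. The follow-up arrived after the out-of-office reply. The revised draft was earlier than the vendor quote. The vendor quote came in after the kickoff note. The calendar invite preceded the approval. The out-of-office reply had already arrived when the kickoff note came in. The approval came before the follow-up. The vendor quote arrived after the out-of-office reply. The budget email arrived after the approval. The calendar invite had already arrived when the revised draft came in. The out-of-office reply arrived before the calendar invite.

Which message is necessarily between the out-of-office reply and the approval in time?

the calendar invite

Tracing the constraints gives the out-of-office reply → the calendar invite → the approval, so the calendar invite sits after the out-of-office reply and before the approval.
No other message is forced both after the out-of-office reply and before the approval.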